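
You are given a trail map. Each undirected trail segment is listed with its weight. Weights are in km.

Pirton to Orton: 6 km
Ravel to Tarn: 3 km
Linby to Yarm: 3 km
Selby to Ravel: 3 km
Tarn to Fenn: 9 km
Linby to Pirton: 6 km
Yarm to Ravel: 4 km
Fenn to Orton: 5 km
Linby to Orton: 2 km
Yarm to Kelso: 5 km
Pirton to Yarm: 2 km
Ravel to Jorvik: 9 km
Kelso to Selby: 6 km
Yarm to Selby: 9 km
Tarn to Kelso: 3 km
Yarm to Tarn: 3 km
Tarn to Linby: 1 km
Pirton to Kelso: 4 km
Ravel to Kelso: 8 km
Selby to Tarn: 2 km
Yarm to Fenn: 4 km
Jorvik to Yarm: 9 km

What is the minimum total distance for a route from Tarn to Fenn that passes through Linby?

8 km

Best Tarn to Linby: Tarn–Linby costing 1
Shortest Linby→Fenn: Linby–Orton–Fenn = 7
Total via Linby: 1 + 7 = 8 km.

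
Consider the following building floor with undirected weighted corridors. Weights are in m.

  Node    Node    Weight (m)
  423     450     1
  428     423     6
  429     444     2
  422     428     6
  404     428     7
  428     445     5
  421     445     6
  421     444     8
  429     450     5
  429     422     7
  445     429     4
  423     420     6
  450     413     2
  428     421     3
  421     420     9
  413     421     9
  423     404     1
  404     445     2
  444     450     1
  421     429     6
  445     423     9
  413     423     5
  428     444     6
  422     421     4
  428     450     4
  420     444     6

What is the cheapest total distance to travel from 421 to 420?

9 m

Running Dijkstra from 421:
421: 0
428: 3  (via 421)
422: 4  (via 421)
445: 6  (via 421)
429: 6  (via 421)
450: 7  (via 428)
444: 8  (via 421)
423: 8  (via 450)
404: 8  (via 445)
413: 9  (via 421)
420: 9  (via 421)
Shortest route: 421–420 = 9 m.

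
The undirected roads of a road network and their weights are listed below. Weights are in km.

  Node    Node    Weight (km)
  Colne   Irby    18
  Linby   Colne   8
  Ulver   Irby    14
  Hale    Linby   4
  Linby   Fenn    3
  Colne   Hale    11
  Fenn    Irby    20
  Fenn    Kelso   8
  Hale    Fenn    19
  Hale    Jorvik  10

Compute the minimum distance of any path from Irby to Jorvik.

Candidate routes:
Irby–Fenn–Linby–Hale–Jorvik: 20+3+4+10 = 37
Irby–Colne–Hale–Jorvik: 18+11+10 = 39
Cheapest is Irby–Fenn–Linby–Hale–Jorvik at 37 km.

37 km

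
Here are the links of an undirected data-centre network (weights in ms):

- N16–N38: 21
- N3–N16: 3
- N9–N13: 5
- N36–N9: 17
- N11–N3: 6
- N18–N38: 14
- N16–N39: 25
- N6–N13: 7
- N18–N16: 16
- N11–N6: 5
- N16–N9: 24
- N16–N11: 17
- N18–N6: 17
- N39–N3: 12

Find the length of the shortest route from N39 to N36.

Compare a few routes:
N39 → N16 → N9 → N36: 25+24+17 = 66
N39 → N3 → N11 → N6 → N13 → N9 → N36: 12+6+5+7+5+17 = 52
N39 → N3 → N16 → N9 → N36: 12+3+24+17 = 56
N39 → N3 → N16 → N11 → N6 → N13 → N9 → N36: 12+3+17+5+7+5+17 = 66
Cheapest is N39 → N3 → N11 → N6 → N13 → N9 → N36 at 52 ms.

52 ms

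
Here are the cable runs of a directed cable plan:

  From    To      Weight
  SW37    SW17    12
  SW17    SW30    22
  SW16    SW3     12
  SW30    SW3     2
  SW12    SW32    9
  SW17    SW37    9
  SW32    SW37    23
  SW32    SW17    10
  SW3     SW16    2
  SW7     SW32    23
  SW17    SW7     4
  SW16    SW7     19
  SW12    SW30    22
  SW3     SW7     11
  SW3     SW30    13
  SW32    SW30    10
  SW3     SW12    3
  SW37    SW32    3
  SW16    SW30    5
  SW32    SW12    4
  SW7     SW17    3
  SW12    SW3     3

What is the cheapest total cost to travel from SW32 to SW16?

9

Enumerating some paths:
SW32 → SW30 → SW3 → SW16: 10+2+2 = 14
SW32 → SW12 → SW3 → SW16: 4+3+2 = 9
Cheapest is SW32 → SW12 → SW3 → SW16 at 9.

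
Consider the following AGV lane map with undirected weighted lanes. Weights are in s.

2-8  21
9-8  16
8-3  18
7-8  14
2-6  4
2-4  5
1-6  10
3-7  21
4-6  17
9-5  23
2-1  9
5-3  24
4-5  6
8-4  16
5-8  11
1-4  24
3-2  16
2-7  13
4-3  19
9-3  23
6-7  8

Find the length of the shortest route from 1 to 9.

Compare a few routes:
1 - 2 - 4 - 5 - 9: 9+5+6+23 = 43
1 - 2 - 8 - 9: 9+21+16 = 46
1 - 2 - 4 - 8 - 9: 9+5+16+16 = 46
Cheapest is 1 - 2 - 4 - 5 - 9 at 43 s.

43 s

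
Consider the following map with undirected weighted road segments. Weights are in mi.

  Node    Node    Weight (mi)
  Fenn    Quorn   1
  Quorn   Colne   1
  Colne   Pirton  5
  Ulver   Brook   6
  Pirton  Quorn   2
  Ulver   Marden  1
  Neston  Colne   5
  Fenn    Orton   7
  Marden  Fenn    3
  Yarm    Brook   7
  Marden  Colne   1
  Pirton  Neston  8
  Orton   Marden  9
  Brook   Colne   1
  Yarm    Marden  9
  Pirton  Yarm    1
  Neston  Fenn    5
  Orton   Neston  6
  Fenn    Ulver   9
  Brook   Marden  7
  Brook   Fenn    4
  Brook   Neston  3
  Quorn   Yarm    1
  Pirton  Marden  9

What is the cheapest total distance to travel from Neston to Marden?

Shortest distances from Neston:
Neston: 0
Brook: 3  (via Neston)
Colne: 4  (via Brook)
Fenn: 5  (via Neston)
Quorn: 5  (via Colne)
Marden: 5  (via Colne)
Shortest route: Neston → Brook → Colne → Marden = 5 mi.

5 mi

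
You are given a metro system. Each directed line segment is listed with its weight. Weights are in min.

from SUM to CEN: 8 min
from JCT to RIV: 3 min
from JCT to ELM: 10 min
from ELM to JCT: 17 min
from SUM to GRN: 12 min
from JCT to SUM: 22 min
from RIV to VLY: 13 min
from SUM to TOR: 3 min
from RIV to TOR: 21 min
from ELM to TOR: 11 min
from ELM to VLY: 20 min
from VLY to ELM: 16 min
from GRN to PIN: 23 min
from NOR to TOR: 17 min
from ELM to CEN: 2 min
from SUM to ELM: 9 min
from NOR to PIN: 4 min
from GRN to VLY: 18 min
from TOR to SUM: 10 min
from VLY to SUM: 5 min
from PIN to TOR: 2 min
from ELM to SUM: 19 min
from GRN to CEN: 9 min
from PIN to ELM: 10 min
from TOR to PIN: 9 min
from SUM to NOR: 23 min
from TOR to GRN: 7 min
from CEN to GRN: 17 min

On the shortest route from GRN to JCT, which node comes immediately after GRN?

Compare a few routes:
GRN–VLY–ELM–JCT: 18+16+17 = 51
GRN–PIN–ELM–JCT: 23+10+17 = 50
GRN–VLY–SUM–ELM–JCT: 18+5+9+17 = 49
The minimum is 49 min via GRN–VLY–SUM–ELM–JCT.
So from GRN the first move is to VLY.

VLY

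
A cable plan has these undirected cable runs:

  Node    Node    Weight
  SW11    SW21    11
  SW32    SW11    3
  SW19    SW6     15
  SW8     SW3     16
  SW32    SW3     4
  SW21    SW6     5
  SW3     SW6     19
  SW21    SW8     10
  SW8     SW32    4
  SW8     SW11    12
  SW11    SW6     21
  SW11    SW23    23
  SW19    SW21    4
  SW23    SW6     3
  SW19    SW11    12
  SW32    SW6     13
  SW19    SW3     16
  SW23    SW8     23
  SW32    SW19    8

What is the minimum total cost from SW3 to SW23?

Shortest distances from SW3:
SW3: 0
SW32: 4  (via SW3)
SW11: 7  (via SW32)
SW8: 8  (via SW32)
SW19: 12  (via SW32)
SW21: 16  (via SW19)
SW6: 17  (via SW32)
SW23: 20  (via SW6)
Shortest route: SW3–SW32–SW6–SW23 = 20.

20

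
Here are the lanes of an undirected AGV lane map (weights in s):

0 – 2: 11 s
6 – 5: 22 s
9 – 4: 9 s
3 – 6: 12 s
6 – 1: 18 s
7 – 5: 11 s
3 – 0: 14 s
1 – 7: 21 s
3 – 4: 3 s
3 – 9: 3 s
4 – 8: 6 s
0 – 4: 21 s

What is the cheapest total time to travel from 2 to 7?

70 s

Compare a few routes:
2–0–3–6–5–7: 11+14+12+22+11 = 70
2–0–3–6–1–7: 11+14+12+18+21 = 76
Cheapest is 2–0–3–6–5–7 at 70 s.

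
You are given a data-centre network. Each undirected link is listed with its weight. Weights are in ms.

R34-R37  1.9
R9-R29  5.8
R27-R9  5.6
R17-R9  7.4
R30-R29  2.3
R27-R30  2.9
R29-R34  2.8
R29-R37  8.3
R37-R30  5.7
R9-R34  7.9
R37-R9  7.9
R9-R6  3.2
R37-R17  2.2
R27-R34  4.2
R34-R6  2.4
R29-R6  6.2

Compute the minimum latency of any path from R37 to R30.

Settle nodes by increasing distance from R37:
R37: 0
R34: 1.9  (via R37)
R17: 2.2  (via R37)
R6: 4.3  (via R34)
R29: 4.7  (via R34)
R30: 5.7  (via R37)
Shortest route: R37 → R30 = 5.7 ms.

5.7 ms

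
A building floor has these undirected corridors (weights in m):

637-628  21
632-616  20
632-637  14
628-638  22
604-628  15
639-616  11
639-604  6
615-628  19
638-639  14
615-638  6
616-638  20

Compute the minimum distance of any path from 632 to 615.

Settle nodes by increasing distance from 632:
632: 0
637: 14  (via 632)
616: 20  (via 632)
639: 31  (via 616)
628: 35  (via 637)
604: 37  (via 639)
638: 40  (via 616)
615: 46  (via 638)
Shortest route: 632–616–638–615 = 46 m.

46 m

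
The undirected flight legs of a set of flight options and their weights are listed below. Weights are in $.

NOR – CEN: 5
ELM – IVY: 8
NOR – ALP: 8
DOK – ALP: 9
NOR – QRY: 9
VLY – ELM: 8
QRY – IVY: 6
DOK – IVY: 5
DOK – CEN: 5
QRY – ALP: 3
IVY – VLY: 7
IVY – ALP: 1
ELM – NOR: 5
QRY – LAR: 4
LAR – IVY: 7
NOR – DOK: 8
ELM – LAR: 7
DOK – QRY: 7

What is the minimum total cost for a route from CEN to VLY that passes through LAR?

Best CEN to LAR: CEN–DOK–QRY–LAR costing 16
Best LAR to VLY: LAR–IVY–VLY costing 14
Total via LAR: 16 + 14 = $30.

$30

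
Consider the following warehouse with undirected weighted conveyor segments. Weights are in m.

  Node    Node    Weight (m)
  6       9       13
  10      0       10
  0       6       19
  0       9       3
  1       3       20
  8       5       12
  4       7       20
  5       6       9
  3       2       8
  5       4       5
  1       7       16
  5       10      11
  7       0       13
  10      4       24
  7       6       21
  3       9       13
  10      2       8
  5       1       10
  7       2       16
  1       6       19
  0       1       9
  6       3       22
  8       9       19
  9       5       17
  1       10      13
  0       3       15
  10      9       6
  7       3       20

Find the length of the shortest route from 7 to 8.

35 m

Shortest distances from 7:
7: 0
0: 13  (via 7)
1: 16  (via 7)
2: 16  (via 7)
9: 16  (via 0)
3: 20  (via 7)
4: 20  (via 7)
6: 21  (via 7)
10: 22  (via 9)
5: 25  (via 4)
8: 35  (via 9)
Shortest route: 7–0–9–8 = 35 m.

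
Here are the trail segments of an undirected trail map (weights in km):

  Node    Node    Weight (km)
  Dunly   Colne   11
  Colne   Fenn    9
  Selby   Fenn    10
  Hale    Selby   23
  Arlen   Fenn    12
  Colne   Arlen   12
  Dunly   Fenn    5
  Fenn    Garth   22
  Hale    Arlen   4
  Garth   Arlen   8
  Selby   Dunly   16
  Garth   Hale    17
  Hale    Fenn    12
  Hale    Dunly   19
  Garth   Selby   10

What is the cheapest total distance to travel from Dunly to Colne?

11 km

Running Dijkstra from Dunly:
Dunly: 0
Fenn: 5  (via Dunly)
Colne: 11  (via Dunly)
Shortest route: Dunly → Colne = 11 km.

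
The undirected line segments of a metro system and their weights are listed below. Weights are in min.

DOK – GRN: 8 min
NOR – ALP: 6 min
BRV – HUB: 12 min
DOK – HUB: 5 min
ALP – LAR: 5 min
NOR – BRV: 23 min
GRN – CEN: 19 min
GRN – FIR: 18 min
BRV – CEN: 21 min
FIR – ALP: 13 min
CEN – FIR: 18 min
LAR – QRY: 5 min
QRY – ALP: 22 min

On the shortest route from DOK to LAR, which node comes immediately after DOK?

Enumerating some paths:
DOK → GRN → FIR → ALP → LAR: 8+18+13+5 = 44
DOK → HUB → BRV → NOR → ALP → LAR: 5+12+23+6+5 = 51
The minimum is 44 min via DOK → GRN → FIR → ALP → LAR.
So from DOK the first move is to GRN.

GRN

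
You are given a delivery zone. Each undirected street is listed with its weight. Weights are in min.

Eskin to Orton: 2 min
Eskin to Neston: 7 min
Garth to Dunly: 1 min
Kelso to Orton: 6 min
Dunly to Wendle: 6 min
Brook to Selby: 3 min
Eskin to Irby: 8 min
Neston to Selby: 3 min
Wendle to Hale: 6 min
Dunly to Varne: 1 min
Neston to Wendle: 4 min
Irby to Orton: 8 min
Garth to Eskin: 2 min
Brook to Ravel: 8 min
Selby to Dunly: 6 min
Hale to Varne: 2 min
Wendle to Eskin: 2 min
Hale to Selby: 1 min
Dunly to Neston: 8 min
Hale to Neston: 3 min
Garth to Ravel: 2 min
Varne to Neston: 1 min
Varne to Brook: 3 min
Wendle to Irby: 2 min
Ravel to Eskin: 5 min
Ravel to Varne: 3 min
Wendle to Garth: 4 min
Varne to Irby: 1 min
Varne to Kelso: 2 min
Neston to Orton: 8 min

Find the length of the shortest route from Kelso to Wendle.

5 min

Candidate routes:
Kelso–Varne–Irby–Wendle: 2+1+2 = 5
Kelso–Varne–Dunly–Garth–Wendle: 2+1+1+4 = 8
Kelso–Varne–Dunly–Garth–Eskin–Wendle: 2+1+1+2+2 = 8
Kelso–Varne–Neston–Wendle: 2+1+4 = 7
Cheapest is Kelso–Varne–Irby–Wendle at 5 min.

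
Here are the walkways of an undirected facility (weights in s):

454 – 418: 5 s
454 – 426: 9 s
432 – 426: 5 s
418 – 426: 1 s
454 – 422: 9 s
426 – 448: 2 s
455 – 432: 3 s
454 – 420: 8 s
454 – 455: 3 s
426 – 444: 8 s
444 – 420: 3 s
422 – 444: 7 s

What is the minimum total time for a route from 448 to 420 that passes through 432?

21 s

Shortest 448→432: 448–426–432 = 7
Shortest 432→420: 432–455–454–420 = 14
Total via 432: 7 + 14 = 21 s.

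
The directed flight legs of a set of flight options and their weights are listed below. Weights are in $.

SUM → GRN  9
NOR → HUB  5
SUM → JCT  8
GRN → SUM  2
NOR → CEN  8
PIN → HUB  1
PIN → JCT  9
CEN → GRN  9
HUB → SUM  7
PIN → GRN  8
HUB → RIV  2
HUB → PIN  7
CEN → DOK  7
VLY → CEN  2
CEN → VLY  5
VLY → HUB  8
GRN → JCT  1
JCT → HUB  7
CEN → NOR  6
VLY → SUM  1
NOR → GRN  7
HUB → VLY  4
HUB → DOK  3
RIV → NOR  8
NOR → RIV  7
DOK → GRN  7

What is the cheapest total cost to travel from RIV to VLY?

Shortest distances from RIV:
RIV: 0
NOR: 8  (via RIV)
HUB: 13  (via NOR)
GRN: 15  (via NOR)
CEN: 16  (via NOR)
JCT: 16  (via GRN)
DOK: 16  (via HUB)
VLY: 17  (via HUB)
Shortest route: RIV–NOR–HUB–VLY = $17.

$17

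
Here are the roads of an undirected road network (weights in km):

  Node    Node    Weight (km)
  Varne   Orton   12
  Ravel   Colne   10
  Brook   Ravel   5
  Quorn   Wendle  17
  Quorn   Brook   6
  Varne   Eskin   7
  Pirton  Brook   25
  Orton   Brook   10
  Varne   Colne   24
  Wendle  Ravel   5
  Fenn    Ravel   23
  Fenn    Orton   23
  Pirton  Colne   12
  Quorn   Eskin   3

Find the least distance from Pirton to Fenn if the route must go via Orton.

Shortest Pirton→Orton: Pirton → Brook → Orton = 35
Best Orton to Fenn: Orton → Fenn costing 23
Total via Orton: 35 + 23 = 58 km.

58 km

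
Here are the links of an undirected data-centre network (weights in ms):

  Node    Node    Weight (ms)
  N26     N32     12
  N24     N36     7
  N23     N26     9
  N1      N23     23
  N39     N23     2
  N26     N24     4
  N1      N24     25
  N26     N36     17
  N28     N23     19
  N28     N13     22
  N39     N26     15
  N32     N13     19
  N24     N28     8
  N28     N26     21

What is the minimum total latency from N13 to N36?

Enumerating some paths:
N13 - N32 - N26 - N36: 19+12+17 = 48
N13 - N28 - N24 - N36: 22+8+7 = 37
N13 - N32 - N26 - N24 - N36: 19+12+4+7 = 42
Cheapest is N13 - N28 - N24 - N36 at 37 ms.

37 ms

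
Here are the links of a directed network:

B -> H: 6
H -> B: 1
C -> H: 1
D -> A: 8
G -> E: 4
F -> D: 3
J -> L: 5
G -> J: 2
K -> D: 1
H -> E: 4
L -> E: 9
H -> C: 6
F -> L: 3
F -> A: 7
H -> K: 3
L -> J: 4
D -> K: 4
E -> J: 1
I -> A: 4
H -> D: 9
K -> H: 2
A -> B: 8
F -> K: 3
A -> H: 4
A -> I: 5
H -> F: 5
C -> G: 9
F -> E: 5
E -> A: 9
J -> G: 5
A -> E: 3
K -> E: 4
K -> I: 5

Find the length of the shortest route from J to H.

Settle nodes by increasing distance from J:
J: 0
G: 5  (via J)
L: 5  (via J)
E: 9  (via G)
A: 18  (via E)
H: 22  (via A)
Shortest route: J–G–E–A–H = 22.

22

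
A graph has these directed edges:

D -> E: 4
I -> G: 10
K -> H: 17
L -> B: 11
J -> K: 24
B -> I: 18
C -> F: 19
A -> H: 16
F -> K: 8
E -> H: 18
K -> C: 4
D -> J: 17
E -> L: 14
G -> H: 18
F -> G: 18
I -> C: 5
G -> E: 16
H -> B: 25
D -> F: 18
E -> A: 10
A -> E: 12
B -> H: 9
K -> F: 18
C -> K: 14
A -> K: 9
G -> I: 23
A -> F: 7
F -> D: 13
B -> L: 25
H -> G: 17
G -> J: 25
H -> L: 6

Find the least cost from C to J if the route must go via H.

73

Best C to H: C → K → H costing 31
Shortest H→J: H → G → J = 42
Total via H: 31 + 42 = 73.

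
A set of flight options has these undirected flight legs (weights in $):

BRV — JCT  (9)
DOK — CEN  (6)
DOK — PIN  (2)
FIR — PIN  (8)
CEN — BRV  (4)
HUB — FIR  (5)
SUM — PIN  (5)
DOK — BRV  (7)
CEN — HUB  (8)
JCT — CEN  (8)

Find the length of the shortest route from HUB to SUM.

$18

Candidate routes:
HUB–CEN–BRV–DOK–PIN–SUM: 8+4+7+2+5 = 26
HUB–CEN–DOK–PIN–SUM: 8+6+2+5 = 21
HUB–FIR–PIN–SUM: 5+8+5 = 18
HUB–CEN–JCT–BRV–DOK–PIN–SUM: 8+8+9+7+2+5 = 39
Cheapest is HUB–FIR–PIN–SUM at $18.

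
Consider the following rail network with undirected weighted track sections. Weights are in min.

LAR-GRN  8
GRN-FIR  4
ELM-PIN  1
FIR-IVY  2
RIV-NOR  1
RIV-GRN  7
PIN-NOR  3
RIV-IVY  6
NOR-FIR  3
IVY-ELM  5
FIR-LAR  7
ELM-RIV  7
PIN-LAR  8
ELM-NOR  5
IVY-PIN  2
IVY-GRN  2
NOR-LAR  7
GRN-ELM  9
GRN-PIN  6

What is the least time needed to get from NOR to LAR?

Enumerating some paths:
NOR–PIN–LAR: 3+8 = 11
NOR–FIR–LAR: 3+7 = 10
NOR–LAR: 7 = 7
NOR–ELM–PIN–LAR: 5+1+8 = 14
Cheapest is NOR–LAR at 7 min.

7 min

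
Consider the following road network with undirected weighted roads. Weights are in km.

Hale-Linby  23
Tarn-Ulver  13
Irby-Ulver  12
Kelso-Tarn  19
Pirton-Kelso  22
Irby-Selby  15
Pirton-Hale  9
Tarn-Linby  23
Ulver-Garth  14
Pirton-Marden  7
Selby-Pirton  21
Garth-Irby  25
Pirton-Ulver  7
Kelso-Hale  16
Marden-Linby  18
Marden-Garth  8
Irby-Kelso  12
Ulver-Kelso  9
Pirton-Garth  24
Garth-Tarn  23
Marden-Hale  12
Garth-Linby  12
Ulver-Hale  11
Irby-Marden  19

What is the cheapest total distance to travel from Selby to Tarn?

Shortest distances from Selby:
Selby: 0
Irby: 15  (via Selby)
Pirton: 21  (via Selby)
Kelso: 27  (via Irby)
Ulver: 27  (via Irby)
Marden: 28  (via Pirton)
Hale: 30  (via Pirton)
Garth: 36  (via Marden)
Tarn: 40  (via Ulver)
Shortest route: Selby–Irby–Ulver–Tarn = 40 km.

40 km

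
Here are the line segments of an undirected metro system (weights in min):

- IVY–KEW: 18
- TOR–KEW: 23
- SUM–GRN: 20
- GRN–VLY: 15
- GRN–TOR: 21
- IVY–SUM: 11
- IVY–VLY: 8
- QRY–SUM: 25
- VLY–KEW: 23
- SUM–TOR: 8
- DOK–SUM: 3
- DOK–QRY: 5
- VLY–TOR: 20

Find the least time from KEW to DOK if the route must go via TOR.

Shortest KEW→TOR: KEW → TOR = 23
Best TOR to DOK: TOR → SUM → DOK costing 11
Total via TOR: 23 + 11 = 34 min.

34 min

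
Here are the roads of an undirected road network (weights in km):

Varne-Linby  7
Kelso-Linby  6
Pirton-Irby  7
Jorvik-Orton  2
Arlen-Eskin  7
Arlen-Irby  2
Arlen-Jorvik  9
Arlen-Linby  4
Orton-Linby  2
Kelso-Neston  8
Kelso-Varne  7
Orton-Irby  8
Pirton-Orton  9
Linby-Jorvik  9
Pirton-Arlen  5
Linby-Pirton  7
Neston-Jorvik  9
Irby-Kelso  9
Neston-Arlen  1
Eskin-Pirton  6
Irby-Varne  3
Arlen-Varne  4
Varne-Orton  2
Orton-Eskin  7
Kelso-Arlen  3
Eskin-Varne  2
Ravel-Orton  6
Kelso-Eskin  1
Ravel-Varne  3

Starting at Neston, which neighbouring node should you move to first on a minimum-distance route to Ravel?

Compare a few routes:
Neston–Arlen–Kelso–Eskin–Varne–Ravel: 1+3+1+2+3 = 10
Neston–Arlen–Irby–Varne–Ravel: 1+2+3+3 = 9
Neston–Arlen–Varne–Ravel: 1+4+3 = 8
The minimum is 8 km via Neston–Arlen–Varne–Ravel.
So from Neston the first move is to Arlen.

Arlen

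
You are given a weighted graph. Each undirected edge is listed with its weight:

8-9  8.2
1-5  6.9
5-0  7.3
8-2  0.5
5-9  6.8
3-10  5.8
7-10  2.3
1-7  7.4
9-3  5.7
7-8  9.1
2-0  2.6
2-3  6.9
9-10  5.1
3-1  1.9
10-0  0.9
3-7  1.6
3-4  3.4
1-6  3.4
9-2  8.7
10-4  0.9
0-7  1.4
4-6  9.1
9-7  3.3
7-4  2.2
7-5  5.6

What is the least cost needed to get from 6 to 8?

11.4

Settle nodes by increasing distance from 6:
6: 0
1: 3.4  (via 6)
3: 5.3  (via 1)
7: 6.9  (via 3)
0: 8.3  (via 7)
4: 8.7  (via 3)
10: 9.2  (via 7)
9: 10.2  (via 7)
5: 10.3  (via 1)
2: 10.9  (via 0)
8: 11.4  (via 2)
Shortest route: 6–1–3–7–0–2–8 = 11.4.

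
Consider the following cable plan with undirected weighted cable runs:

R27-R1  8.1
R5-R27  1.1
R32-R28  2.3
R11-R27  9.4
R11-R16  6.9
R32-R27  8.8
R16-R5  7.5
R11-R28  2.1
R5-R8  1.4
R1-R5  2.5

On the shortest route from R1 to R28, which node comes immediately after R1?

Enumerating some paths:
R1–R5–R27–R11–R28: 2.5+1.1+9.4+2.1 = 15.1
R1–R5–R27–R32–R28: 2.5+1.1+8.8+2.3 = 14.7
R1–R5–R16–R11–R28: 2.5+7.5+6.9+2.1 = 19
The minimum is 14.7 via R1–R5–R27–R32–R28.
So from R1 the first move is to R5.

R5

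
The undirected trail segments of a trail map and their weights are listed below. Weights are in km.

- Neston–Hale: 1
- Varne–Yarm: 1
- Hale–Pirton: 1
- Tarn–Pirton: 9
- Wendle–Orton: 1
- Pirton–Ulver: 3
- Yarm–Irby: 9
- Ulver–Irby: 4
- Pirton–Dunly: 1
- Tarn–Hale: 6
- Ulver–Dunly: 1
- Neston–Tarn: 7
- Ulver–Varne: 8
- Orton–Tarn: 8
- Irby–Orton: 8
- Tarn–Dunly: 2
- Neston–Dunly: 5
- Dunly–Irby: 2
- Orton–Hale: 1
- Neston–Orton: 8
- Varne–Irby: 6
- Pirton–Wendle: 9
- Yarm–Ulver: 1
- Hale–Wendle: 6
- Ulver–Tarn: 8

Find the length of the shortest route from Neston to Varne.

6 km

Candidate routes:
Neston → Hale → Pirton → Dunly → Ulver → Yarm → Varne: 1+1+1+1+1+1 = 6
Neston → Hale → Pirton → Ulver → Yarm → Varne: 1+1+3+1+1 = 7
Cheapest is Neston → Hale → Pirton → Dunly → Ulver → Yarm → Varne at 6 km.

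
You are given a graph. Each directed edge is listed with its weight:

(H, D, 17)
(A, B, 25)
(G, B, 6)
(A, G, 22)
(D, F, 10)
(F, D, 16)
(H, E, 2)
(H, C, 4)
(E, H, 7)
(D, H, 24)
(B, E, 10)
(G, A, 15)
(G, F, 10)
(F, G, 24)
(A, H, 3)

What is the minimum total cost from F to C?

44

Candidate routes:
F–G–A–H–C: 24+15+3+4 = 46
F–D–H–C: 16+24+4 = 44
Cheapest is F–D–H–C at 44.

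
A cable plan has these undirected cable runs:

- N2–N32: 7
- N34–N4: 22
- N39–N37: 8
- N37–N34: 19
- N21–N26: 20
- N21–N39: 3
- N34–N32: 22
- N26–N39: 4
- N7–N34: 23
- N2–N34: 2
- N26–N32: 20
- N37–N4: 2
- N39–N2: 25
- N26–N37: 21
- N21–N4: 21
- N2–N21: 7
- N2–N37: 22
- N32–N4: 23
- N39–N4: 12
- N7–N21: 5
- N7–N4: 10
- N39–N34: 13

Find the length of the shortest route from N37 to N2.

18

Candidate routes:
N37 → N39 → N21 → N2: 8+3+7 = 18
N37 → N34 → N2: 19+2 = 21
Cheapest is N37 → N39 → N21 → N2 at 18.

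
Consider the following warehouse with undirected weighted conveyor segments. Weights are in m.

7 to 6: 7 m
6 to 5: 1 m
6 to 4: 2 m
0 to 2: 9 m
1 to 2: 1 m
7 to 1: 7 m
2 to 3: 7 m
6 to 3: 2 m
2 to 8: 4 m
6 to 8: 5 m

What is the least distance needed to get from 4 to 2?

11 m

Candidate routes:
4–6–7–1–2: 2+7+7+1 = 17
4–6–3–2: 2+2+7 = 11
The minimum is 11 m via 4–6–3–2.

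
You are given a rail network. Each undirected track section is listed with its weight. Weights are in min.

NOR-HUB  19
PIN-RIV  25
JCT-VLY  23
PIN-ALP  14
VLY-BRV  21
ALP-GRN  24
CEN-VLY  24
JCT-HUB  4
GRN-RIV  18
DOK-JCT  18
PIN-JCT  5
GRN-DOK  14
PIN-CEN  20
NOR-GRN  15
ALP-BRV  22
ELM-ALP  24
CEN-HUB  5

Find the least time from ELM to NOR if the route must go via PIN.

66 min

Shortest ELM→PIN: ELM–ALP–PIN = 38
Best PIN to NOR: PIN–JCT–HUB–NOR costing 28
Total via PIN: 38 + 28 = 66 min.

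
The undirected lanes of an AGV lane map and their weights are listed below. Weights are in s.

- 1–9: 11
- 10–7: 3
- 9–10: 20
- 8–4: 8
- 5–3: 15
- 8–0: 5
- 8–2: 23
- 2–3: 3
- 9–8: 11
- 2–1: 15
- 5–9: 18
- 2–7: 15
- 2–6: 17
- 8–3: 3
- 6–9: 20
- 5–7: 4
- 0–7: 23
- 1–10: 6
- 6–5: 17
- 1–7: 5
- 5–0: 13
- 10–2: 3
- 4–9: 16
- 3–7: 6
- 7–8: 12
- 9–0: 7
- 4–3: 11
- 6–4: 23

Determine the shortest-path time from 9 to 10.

17 s

Settle nodes by increasing distance from 9:
9: 0
0: 7  (via 9)
1: 11  (via 9)
8: 11  (via 9)
3: 14  (via 8)
4: 16  (via 9)
7: 16  (via 1)
2: 17  (via 3)
10: 17  (via 1)
Shortest route: 9 → 1 → 10 = 17 s.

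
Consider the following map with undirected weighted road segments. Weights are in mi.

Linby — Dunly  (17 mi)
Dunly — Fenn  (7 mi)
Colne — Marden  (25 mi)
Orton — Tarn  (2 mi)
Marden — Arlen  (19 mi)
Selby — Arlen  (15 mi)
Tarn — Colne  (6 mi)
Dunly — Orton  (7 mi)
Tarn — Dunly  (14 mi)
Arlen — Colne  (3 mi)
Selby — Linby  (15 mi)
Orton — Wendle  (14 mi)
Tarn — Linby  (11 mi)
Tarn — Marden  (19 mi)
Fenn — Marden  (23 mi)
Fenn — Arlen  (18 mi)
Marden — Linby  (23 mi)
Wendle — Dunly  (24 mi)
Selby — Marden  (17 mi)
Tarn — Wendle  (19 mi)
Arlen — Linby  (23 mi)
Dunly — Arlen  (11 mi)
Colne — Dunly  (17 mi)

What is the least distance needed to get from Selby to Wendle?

Enumerating some paths:
Selby → Arlen → Colne → Tarn → Orton → Wendle: 15+3+6+2+14 = 40
Selby → Linby → Tarn → Orton → Wendle: 15+11+2+14 = 42
Selby → Arlen → Colne → Tarn → Wendle: 15+3+6+19 = 43
Cheapest is Selby → Arlen → Colne → Tarn → Orton → Wendle at 40 mi.

40 mi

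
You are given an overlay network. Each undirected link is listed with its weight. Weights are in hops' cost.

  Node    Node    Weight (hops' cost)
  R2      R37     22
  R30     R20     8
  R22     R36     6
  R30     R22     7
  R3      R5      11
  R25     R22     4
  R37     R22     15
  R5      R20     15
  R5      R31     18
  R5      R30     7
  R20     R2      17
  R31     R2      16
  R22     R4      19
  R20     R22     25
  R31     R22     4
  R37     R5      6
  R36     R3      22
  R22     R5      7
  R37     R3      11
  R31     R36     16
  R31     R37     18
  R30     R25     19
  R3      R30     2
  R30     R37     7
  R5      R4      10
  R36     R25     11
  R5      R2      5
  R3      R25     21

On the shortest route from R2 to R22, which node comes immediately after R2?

Enumerating some paths:
R2 - R5 - R22: 5+7 = 12
R2 - R5 - R30 - R22: 5+7+7 = 19
Cheapest is R2 - R5 - R22 at 12 hops' cost.
So from R2 the first move is to R5.

R5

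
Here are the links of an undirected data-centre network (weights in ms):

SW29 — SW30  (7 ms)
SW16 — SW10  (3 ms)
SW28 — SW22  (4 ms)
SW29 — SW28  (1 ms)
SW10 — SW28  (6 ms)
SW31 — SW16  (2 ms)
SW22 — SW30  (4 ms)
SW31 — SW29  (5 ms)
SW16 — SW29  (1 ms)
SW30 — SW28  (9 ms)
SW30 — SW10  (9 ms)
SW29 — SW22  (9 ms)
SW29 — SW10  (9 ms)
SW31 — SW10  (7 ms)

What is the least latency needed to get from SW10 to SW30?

9 ms

Candidate routes:
SW10 → SW16 → SW29 → SW30: 3+1+7 = 11
SW10 → SW30: 9 = 9
The minimum is 9 ms via SW10 → SW30.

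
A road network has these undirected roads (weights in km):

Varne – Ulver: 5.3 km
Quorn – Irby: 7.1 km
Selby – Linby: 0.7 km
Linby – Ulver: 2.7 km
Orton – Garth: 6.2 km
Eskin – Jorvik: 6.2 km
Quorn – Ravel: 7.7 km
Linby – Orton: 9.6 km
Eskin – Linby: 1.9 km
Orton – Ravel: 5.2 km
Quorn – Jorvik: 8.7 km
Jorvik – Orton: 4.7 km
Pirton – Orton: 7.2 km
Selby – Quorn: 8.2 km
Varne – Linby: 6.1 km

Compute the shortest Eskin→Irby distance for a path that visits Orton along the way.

30.9 km

Shortest Eskin→Orton: Eskin–Jorvik–Orton = 10.9
Shortest Orton→Irby: Orton–Ravel–Quorn–Irby = 20
Total via Orton: 10.9 + 20 = 30.9 km.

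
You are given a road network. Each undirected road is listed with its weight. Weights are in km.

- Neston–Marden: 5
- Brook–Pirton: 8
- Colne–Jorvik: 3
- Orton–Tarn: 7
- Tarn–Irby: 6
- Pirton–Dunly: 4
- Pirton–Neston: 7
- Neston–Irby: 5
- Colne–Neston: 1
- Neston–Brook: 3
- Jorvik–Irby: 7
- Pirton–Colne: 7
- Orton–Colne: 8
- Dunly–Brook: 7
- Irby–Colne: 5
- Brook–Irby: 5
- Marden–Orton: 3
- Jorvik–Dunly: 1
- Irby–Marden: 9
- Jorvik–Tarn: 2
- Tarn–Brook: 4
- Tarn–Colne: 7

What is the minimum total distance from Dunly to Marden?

10 km

Running Dijkstra from Dunly:
Dunly: 0
Jorvik: 1  (via Dunly)
Tarn: 3  (via Jorvik)
Colne: 4  (via Jorvik)
Pirton: 4  (via Dunly)
Neston: 5  (via Colne)
Brook: 7  (via Dunly)
Irby: 8  (via Jorvik)
Orton: 10  (via Tarn)
Marden: 10  (via Neston)
Shortest route: Dunly → Jorvik → Colne → Neston → Marden = 10 km.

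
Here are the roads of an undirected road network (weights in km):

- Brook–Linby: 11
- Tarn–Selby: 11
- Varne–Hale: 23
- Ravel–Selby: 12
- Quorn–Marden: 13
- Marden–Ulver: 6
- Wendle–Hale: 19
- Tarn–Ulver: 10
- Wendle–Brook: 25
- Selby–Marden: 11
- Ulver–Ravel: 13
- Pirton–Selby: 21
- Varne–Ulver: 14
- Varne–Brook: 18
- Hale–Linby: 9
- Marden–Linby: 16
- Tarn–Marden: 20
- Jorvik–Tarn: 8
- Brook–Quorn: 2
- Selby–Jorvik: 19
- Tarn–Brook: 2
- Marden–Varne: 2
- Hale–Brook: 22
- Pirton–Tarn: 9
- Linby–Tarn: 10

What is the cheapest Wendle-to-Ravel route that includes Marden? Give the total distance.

59 km

Best Wendle to Marden: Wendle → Brook → Quorn → Marden costing 40
Shortest Marden→Ravel: Marden → Ulver → Ravel = 19
Total via Marden: 40 + 19 = 59 km.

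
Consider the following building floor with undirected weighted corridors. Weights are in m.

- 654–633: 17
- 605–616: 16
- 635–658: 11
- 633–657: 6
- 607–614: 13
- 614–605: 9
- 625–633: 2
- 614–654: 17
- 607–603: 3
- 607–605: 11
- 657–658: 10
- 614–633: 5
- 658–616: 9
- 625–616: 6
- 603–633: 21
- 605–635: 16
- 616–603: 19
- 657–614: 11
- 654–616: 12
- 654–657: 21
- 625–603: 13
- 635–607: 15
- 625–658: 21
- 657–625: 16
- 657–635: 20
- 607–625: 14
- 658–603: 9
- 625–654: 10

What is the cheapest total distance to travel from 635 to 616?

Running Dijkstra from 635:
635: 0
658: 11  (via 635)
607: 15  (via 635)
605: 16  (via 635)
603: 18  (via 607)
657: 20  (via 635)
616: 20  (via 658)
Shortest route: 635–658–616 = 20 m.

20 m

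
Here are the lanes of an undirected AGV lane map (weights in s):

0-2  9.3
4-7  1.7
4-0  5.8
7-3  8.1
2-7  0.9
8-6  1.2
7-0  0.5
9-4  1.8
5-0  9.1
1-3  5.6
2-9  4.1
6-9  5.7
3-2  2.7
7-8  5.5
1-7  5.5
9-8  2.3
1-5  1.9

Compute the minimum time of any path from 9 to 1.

9 s

Candidate routes:
9 → 2 → 7 → 1: 4.1+0.9+5.5 = 10.5
9 → 2 → 3 → 1: 4.1+2.7+5.6 = 12.4
9 → 4 → 7 → 1: 1.8+1.7+5.5 = 9
Cheapest is 9 → 4 → 7 → 1 at 9 s.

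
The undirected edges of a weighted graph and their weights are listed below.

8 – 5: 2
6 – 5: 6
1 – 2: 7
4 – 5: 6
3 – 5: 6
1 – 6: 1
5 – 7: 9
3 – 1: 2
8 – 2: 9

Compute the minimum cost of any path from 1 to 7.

Enumerating some paths:
1 - 3 - 5 - 7: 2+6+9 = 17
1 - 6 - 5 - 7: 1+6+9 = 16
The minimum is 16 via 1 - 6 - 5 - 7.

16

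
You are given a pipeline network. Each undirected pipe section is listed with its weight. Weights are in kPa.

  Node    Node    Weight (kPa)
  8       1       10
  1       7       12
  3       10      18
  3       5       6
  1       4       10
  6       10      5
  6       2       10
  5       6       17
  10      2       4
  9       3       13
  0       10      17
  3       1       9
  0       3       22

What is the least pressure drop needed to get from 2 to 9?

35 kPa

Candidate routes:
2 → 10 → 3 → 9: 4+18+13 = 35
2 → 6 → 5 → 3 → 9: 10+17+6+13 = 46
2 → 10 → 6 → 5 → 3 → 9: 4+5+17+6+13 = 45
The minimum is 35 kPa via 2 → 10 → 3 → 9.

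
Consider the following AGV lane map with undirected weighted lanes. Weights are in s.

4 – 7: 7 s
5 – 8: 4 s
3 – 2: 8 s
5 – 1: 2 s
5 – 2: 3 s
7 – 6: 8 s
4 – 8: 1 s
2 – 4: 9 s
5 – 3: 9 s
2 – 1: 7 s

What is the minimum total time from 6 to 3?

29 s

Shortest distances from 6:
6: 0
7: 8  (via 6)
4: 15  (via 7)
8: 16  (via 4)
5: 20  (via 8)
1: 22  (via 5)
2: 23  (via 5)
3: 29  (via 5)
Shortest route: 6 → 7 → 4 → 8 → 5 → 3 = 29 s.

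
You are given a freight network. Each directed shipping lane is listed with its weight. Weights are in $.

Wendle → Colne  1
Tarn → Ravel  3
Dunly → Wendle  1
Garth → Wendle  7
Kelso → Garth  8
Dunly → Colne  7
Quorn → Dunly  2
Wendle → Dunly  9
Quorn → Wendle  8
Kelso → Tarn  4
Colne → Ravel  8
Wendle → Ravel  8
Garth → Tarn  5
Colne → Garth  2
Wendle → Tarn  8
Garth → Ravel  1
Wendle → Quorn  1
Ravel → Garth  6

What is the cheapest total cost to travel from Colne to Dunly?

Settle nodes by increasing distance from Colne:
Colne: 0
Garth: 2  (via Colne)
Ravel: 3  (via Garth)
Tarn: 7  (via Garth)
Wendle: 9  (via Garth)
Quorn: 10  (via Wendle)
Dunly: 12  (via Quorn)
Shortest route: Colne–Garth–Wendle–Quorn–Dunly = $12.

$12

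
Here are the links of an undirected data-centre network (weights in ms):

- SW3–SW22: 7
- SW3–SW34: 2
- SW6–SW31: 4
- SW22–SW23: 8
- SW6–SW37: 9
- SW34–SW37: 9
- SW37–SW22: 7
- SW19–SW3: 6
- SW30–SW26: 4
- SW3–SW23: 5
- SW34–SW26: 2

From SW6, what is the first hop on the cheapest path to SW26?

SW37

Enumerating some paths:
SW6–SW37–SW22–SW3–SW34–SW26: 9+7+7+2+2 = 27
SW6–SW37–SW34–SW26: 9+9+2 = 20
Cheapest is SW6–SW37–SW34–SW26 at 20 ms.
So from SW6 the first move is to SW37.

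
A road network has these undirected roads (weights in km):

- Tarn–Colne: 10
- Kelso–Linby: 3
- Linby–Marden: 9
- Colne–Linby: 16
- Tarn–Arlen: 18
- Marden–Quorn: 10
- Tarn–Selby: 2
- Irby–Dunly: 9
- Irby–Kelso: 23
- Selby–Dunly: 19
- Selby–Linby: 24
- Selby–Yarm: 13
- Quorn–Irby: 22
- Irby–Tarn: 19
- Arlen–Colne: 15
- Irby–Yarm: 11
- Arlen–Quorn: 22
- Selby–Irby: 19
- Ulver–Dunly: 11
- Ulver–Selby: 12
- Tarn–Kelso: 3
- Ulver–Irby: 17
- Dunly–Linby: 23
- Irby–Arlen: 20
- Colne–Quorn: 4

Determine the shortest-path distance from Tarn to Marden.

Settle nodes by increasing distance from Tarn:
Tarn: 0
Selby: 2  (via Tarn)
Kelso: 3  (via Tarn)
Linby: 6  (via Kelso)
Colne: 10  (via Tarn)
Quorn: 14  (via Colne)
Ulver: 14  (via Selby)
Yarm: 15  (via Selby)
Marden: 15  (via Linby)
Shortest route: Tarn–Kelso–Linby–Marden = 15 km.

15 km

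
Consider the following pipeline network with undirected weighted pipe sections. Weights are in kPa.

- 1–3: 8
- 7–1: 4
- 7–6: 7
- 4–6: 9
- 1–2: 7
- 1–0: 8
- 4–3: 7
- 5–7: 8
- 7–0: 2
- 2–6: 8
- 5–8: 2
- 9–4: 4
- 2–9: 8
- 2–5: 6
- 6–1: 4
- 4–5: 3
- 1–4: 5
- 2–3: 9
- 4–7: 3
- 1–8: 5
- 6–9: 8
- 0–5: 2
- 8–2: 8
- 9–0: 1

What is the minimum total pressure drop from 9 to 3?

11 kPa

Settle nodes by increasing distance from 9:
9: 0
0: 1  (via 9)
5: 3  (via 0)
7: 3  (via 0)
4: 4  (via 9)
8: 5  (via 5)
1: 7  (via 7)
2: 8  (via 9)
6: 8  (via 9)
3: 11  (via 4)
Shortest route: 9–4–3 = 11 kPa.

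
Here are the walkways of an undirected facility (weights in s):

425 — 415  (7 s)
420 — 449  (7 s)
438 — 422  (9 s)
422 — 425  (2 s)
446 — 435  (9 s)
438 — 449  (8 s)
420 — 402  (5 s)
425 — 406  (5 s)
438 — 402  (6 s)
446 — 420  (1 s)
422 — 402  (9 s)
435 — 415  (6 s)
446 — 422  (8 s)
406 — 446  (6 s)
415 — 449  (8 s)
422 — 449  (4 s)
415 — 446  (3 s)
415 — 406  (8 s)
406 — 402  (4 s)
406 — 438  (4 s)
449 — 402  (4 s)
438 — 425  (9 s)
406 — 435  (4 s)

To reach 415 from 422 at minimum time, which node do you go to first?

425

Enumerating some paths:
422 - 446 - 415: 8+3 = 11
422 - 425 - 415: 2+7 = 9
Cheapest is 422 - 425 - 415 at 9 s.
So from 422 the first move is to 425.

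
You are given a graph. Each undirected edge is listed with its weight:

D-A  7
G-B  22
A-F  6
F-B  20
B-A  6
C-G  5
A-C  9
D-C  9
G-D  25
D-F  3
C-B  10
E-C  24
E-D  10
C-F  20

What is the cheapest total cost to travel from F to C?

12

Settle nodes by increasing distance from F:
F: 0
D: 3  (via F)
A: 6  (via F)
B: 12  (via A)
C: 12  (via D)
Shortest route: F–D–C = 12.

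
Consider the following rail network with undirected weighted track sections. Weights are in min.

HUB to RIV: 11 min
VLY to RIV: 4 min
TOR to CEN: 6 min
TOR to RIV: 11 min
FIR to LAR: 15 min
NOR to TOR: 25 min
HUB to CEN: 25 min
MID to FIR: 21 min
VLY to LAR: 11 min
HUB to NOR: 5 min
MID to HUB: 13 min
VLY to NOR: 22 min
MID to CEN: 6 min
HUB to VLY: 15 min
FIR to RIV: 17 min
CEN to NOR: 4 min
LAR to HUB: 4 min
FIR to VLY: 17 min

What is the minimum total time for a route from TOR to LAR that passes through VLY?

26 min

Shortest TOR→VLY: TOR → RIV → VLY = 15
Best VLY to LAR: VLY → LAR costing 11
Total via VLY: 15 + 11 = 26 min.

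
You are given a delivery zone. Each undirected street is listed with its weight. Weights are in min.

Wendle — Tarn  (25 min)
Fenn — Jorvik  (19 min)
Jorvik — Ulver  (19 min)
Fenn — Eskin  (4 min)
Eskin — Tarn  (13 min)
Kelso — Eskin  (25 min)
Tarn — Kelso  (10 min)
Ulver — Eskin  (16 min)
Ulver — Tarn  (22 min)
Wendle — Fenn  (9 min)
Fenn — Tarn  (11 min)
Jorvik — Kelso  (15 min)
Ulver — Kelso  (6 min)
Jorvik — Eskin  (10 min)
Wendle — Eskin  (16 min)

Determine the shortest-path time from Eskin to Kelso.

22 min

Candidate routes:
Eskin–Ulver–Kelso: 16+6 = 22
Eskin–Tarn–Kelso: 13+10 = 23
Eskin–Fenn–Tarn–Kelso: 4+11+10 = 25
The minimum is 22 min via Eskin–Ulver–Kelso.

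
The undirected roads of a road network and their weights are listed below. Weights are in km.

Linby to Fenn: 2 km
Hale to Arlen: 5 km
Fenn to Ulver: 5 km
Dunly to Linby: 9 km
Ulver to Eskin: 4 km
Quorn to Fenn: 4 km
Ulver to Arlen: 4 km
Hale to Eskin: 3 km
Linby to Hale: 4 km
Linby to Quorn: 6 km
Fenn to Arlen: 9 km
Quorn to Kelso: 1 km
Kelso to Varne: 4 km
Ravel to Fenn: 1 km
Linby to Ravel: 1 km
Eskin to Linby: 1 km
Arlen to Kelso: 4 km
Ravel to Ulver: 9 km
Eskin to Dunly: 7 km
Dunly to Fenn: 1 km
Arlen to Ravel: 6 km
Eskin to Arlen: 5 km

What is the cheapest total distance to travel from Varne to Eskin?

Compare a few routes:
Varne–Kelso–Arlen–Ravel–Linby–Eskin: 4+4+6+1+1 = 16
Varne–Kelso–Arlen–Eskin: 4+4+5 = 13
Varne–Kelso–Arlen–Ulver–Eskin: 4+4+4+4 = 16
Varne–Kelso–Quorn–Linby–Eskin: 4+1+6+1 = 12
The minimum is 12 km via Varne–Kelso–Quorn–Linby–Eskin.

12 km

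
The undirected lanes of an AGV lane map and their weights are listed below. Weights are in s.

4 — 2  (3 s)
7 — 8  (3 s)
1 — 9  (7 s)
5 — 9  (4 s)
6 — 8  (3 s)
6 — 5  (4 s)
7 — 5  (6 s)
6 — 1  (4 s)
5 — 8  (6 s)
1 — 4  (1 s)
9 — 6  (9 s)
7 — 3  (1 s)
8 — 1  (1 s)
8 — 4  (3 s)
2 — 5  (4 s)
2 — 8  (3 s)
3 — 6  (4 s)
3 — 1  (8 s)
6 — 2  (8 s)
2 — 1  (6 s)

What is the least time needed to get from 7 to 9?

Candidate routes:
7 → 8 → 5 → 9: 3+6+4 = 13
7 → 5 → 9: 6+4 = 10
7 → 8 → 1 → 9: 3+1+7 = 11
The minimum is 10 s via 7 → 5 → 9.

10 s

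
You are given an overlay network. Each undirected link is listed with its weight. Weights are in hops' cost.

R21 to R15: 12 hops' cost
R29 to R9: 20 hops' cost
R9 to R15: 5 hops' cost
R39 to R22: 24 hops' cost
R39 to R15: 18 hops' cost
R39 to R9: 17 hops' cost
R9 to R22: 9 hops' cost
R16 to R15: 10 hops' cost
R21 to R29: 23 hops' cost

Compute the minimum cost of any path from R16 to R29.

Running Dijkstra from R16:
R16: 0
R15: 10  (via R16)
R9: 15  (via R15)
R21: 22  (via R15)
R22: 24  (via R9)
R39: 28  (via R15)
R29: 35  (via R9)
Shortest route: R16–R15–R9–R29 = 35 hops' cost.

35 hops' cost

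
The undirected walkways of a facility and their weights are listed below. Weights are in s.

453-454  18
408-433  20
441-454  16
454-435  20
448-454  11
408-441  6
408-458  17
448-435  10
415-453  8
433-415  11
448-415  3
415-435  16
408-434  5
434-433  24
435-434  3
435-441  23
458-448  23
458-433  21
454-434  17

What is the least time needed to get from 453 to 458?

34 s

Enumerating some paths:
453–415–448–458: 8+3+23 = 34
453–415–433–458: 8+11+21 = 40
The minimum is 34 s via 453–415–448–458.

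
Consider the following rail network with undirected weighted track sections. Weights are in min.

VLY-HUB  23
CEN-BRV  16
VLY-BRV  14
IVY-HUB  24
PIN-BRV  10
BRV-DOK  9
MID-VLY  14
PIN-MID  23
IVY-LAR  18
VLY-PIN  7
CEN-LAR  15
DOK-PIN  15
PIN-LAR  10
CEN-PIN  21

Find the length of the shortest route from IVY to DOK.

Running Dijkstra from IVY:
IVY: 0
LAR: 18  (via IVY)
HUB: 24  (via IVY)
PIN: 28  (via LAR)
CEN: 33  (via LAR)
VLY: 35  (via PIN)
BRV: 38  (via PIN)
DOK: 43  (via PIN)
Shortest route: IVY → LAR → PIN → DOK = 43 min.

43 min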